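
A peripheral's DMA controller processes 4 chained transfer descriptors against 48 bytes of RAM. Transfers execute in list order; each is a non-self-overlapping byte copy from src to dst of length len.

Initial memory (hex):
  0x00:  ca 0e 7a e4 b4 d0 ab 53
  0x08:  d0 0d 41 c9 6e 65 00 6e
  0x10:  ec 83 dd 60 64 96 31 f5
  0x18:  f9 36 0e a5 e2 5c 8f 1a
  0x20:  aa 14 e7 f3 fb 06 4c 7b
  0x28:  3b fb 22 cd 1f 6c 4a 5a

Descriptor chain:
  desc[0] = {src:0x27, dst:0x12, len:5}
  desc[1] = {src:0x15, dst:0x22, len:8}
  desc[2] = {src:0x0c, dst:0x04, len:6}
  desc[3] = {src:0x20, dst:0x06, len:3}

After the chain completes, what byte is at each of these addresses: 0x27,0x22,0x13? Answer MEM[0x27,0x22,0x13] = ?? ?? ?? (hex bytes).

[0] 0x27->0x12 len=5 : 7b 3b fb 22 cd
[1] 0x15->0x22 len=8 : 22 cd f5 f9 36 0e a5 e2
[2] 0x0c->0x04 len=6 : 6e 65 00 6e ec 83
[3] 0x20->0x06 len=3 : aa 14 22
query mem[0x27]=0x0e, mem[0x22]=0x22, mem[0x13]=0x3b

MEM[0x27,0x22,0x13] = 0e 22 3b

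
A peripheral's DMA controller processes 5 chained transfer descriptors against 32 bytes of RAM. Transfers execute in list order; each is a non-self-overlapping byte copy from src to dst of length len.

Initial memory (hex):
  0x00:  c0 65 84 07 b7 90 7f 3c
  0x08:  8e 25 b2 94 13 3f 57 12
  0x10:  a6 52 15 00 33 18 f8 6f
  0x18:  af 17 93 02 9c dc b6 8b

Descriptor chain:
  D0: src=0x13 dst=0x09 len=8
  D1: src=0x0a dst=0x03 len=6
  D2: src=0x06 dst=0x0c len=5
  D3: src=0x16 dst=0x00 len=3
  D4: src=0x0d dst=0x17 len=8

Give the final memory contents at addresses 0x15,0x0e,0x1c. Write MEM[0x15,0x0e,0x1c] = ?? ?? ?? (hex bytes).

#0 dst[0x09+8] := {0x00,0x33,0x18,0xf8,0x6f,0xaf,0x17,0x93}
#1 dst[0x03+6] := {0x33,0x18,0xf8,0x6f,0xaf,0x17}
#2 dst[0x0c+5] := {0x6f,0xaf,0x17,0x00,0x33}
#3 dst[0x00+3] := {0xf8,0x6f,0xaf}
#4 dst[0x17+8] := {0xaf,0x17,0x00,0x33,0x52,0x15,0x00,0x33}
query mem[0x15]=0x18, mem[0x0e]=0x17, mem[0x1c]=0x15

MEM[0x15,0x0e,0x1c] = 18 17 15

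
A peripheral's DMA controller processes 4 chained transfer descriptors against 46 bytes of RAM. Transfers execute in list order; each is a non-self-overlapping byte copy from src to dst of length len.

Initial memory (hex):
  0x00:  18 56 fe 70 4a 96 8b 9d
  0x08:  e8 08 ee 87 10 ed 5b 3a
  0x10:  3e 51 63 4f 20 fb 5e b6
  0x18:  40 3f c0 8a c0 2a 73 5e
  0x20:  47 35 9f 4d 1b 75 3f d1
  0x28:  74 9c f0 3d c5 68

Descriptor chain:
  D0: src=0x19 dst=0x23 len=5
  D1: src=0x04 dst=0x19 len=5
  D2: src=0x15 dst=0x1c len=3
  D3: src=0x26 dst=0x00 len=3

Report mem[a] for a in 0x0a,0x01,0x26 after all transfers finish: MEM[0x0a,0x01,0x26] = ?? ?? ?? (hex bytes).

MEM[0x0a,0x01,0x26] = ee 2a c0

[0] 0x19->0x23 len=5 : 3f c0 8a c0 2a
[1] 0x04->0x19 len=5 : 4a 96 8b 9d e8
[2] 0x15->0x1c len=3 : fb 5e b6
[3] 0x26->0x00 len=3 : c0 2a 74
query mem[0x0a]=0xee, mem[0x01]=0x2a, mem[0x26]=0xc0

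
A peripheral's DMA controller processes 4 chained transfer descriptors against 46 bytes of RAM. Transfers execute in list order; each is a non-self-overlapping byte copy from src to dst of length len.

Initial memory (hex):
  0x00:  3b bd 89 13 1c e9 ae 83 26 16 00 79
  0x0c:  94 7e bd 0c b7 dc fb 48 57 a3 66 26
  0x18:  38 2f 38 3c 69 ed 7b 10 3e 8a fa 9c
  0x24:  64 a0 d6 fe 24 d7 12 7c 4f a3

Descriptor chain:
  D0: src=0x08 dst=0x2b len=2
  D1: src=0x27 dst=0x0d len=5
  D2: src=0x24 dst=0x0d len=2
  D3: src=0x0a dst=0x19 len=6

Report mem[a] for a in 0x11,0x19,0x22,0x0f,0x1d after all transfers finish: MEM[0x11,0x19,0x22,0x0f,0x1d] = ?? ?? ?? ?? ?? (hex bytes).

#0 dst[0x2b+2] := {0x26,0x16}
#1 dst[0x0d+5] := {0xfe,0x24,0xd7,0x12,0x26}
#2 dst[0x0d+2] := {0x64,0xa0}
#3 dst[0x19+6] := {0x00,0x79,0x94,0x64,0xa0,0xd7}
query mem[0x11]=0x26, mem[0x19]=0x00, mem[0x22]=0xfa, mem[0x0f]=0xd7, mem[0x1d]=0xa0

MEM[0x11,0x19,0x22,0x0f,0x1d] = 26 00 fa d7 a0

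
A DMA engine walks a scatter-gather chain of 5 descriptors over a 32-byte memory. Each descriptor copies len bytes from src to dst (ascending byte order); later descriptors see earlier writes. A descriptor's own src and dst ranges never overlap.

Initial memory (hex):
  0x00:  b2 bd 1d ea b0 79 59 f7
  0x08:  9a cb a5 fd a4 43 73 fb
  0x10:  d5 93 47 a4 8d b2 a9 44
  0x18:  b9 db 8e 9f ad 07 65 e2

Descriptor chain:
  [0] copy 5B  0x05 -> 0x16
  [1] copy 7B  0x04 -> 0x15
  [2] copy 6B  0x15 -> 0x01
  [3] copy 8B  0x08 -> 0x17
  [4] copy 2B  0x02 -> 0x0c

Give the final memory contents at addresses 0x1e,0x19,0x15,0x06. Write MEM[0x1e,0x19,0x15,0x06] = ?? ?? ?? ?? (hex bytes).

  after D0: wrote 5B at 0x16 = 7959f79acb
  after D1: wrote 7B at 0x15 = b07959f79acba5
  after D2: wrote 6B at 0x01 = b07959f79acb
  after D3: wrote 8B at 0x17 = 9acba5fda44373fb
  after D4: wrote 2B at 0x0c = 7959
query mem[0x1e]=0xfb, mem[0x19]=0xa5, mem[0x15]=0xb0, mem[0x06]=0xcb

MEM[0x1e,0x19,0x15,0x06] = fb a5 b0 cb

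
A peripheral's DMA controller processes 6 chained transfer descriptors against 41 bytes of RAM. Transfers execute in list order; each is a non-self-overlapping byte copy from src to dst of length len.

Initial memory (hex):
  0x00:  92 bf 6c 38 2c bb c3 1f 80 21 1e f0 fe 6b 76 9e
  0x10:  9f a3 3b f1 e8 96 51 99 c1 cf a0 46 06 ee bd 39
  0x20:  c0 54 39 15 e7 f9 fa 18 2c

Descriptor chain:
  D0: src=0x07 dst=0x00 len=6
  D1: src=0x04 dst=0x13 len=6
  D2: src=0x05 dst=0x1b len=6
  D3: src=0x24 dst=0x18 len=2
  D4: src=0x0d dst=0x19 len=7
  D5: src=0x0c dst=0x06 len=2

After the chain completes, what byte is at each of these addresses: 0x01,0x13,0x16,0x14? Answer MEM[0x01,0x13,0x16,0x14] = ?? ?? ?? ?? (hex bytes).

MEM[0x01,0x13,0x16,0x14] = 80 f0 1f fe

#0 dst[0x00+6] := {0x1f,0x80,0x21,0x1e,0xf0,0xfe}
#1 dst[0x13+6] := {0xf0,0xfe,0xc3,0x1f,0x80,0x21}
#2 dst[0x1b+6] := {0xfe,0xc3,0x1f,0x80,0x21,0x1e}
#3 dst[0x18+2] := {0xe7,0xf9}
#4 dst[0x19+7] := {0x6b,0x76,0x9e,0x9f,0xa3,0x3b,0xf0}
#5 dst[0x06+2] := {0xfe,0x6b}
query mem[0x01]=0x80, mem[0x13]=0xf0, mem[0x16]=0x1f, mem[0x14]=0xfe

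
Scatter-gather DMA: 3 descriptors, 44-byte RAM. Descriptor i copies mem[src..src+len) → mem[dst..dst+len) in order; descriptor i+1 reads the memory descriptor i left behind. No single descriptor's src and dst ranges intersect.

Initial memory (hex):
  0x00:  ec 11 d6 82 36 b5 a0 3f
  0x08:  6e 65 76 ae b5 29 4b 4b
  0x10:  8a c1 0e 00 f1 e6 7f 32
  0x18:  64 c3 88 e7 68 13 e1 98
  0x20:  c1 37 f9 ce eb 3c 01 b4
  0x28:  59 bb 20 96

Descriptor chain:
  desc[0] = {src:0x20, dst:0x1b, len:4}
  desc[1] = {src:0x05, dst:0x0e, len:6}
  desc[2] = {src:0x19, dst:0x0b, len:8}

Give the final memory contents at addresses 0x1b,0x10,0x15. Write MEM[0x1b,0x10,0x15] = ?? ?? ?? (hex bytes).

[0] 0x20->0x1b len=4 : c1 37 f9 ce
[1] 0x05->0x0e len=6 : b5 a0 3f 6e 65 76
[2] 0x19->0x0b len=8 : c3 88 c1 37 f9 ce 98 c1
query mem[0x1b]=0xc1, mem[0x10]=0xce, mem[0x15]=0xe6

MEM[0x1b,0x10,0x15] = c1 ce e6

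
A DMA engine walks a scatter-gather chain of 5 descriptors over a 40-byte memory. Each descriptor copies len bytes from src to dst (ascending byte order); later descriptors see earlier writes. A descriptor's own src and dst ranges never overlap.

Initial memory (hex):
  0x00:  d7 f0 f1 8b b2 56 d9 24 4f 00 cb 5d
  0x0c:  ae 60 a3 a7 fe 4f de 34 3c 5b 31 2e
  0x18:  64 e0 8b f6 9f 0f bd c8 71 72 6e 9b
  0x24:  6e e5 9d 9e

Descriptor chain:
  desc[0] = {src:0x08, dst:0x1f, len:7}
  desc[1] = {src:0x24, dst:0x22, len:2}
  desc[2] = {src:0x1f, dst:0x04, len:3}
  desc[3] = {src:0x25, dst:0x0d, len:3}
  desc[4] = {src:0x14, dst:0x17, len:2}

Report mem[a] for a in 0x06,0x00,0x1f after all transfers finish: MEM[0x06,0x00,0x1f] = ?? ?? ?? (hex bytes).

D0: mem[0x1f..0x25] <- [4f 00 cb 5d ae 60 a3]
D1: mem[0x22..0x23] <- [60 a3]
D2: mem[0x04..0x06] <- [4f 00 cb]
D3: mem[0x0d..0x0f] <- [a3 9d 9e]
D4: mem[0x17..0x18] <- [3c 5b]
query mem[0x06]=0xcb, mem[0x00]=0xd7, mem[0x1f]=0x4f

MEM[0x06,0x00,0x1f] = cb d7 4f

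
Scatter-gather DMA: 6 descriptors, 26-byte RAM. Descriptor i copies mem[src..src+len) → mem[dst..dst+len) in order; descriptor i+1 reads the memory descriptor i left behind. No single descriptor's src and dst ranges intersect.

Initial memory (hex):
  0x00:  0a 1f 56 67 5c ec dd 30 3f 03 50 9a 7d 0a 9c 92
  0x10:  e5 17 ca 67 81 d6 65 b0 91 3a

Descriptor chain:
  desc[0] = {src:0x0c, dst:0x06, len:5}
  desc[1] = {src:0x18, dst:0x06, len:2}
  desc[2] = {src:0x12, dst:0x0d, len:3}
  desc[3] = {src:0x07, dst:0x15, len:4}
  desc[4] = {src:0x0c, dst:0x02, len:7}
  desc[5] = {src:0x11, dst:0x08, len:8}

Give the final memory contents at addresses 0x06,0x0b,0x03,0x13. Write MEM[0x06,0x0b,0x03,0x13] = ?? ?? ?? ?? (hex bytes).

MEM[0x06,0x0b,0x03,0x13] = e5 81 ca 67

D0: mem[0x06..0x0a] <- [7d 0a 9c 92 e5]
D1: mem[0x06..0x07] <- [91 3a]
D2: mem[0x0d..0x0f] <- [ca 67 81]
D3: mem[0x15..0x18] <- [3a 9c 92 e5]
D4: mem[0x02..0x08] <- [7d ca 67 81 e5 17 ca]
D5: mem[0x08..0x0f] <- [17 ca 67 81 3a 9c 92 e5]
query mem[0x06]=0xe5, mem[0x0b]=0x81, mem[0x03]=0xca, mem[0x13]=0x67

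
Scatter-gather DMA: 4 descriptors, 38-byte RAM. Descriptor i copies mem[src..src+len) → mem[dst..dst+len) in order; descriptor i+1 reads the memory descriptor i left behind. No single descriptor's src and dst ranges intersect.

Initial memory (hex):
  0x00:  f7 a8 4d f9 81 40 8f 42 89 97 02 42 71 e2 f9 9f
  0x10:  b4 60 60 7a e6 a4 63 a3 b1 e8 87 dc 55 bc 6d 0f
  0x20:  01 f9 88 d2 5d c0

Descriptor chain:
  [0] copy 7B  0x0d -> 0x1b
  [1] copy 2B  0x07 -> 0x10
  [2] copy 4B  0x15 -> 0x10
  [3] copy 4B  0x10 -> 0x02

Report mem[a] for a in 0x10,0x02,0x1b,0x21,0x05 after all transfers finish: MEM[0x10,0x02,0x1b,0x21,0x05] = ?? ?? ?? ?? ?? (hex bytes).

D0: mem[0x1b..0x21] <- [e2 f9 9f b4 60 60 7a]
D1: mem[0x10..0x11] <- [42 89]
D2: mem[0x10..0x13] <- [a4 63 a3 b1]
D3: mem[0x02..0x05] <- [a4 63 a3 b1]
query mem[0x10]=0xa4, mem[0x02]=0xa4, mem[0x1b]=0xe2, mem[0x21]=0x7a, mem[0x05]=0xb1

MEM[0x10,0x02,0x1b,0x21,0x05] = a4 a4 e2 7a b1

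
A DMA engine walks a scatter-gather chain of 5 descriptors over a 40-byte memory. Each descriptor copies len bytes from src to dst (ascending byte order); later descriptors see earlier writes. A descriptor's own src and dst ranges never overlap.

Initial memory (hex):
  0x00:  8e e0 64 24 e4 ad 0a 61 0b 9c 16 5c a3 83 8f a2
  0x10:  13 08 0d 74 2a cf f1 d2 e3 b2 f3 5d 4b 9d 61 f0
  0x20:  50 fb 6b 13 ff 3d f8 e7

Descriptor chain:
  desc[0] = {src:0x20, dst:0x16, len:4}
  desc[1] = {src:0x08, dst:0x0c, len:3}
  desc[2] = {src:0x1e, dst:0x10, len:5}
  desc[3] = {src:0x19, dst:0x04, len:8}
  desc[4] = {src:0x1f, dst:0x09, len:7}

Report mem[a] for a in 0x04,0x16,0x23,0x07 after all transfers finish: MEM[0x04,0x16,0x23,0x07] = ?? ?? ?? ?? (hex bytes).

#0 dst[0x16+4] := {0x50,0xfb,0x6b,0x13}
#1 dst[0x0c+3] := {0x0b,0x9c,0x16}
#2 dst[0x10+5] := {0x61,0xf0,0x50,0xfb,0x6b}
#3 dst[0x04+8] := {0x13,0xf3,0x5d,0x4b,0x9d,0x61,0xf0,0x50}
#4 dst[0x09+7] := {0xf0,0x50,0xfb,0x6b,0x13,0xff,0x3d}
query mem[0x04]=0x13, mem[0x16]=0x50, mem[0x23]=0x13, mem[0x07]=0x4b

MEM[0x04,0x16,0x23,0x07] = 13 50 13 4b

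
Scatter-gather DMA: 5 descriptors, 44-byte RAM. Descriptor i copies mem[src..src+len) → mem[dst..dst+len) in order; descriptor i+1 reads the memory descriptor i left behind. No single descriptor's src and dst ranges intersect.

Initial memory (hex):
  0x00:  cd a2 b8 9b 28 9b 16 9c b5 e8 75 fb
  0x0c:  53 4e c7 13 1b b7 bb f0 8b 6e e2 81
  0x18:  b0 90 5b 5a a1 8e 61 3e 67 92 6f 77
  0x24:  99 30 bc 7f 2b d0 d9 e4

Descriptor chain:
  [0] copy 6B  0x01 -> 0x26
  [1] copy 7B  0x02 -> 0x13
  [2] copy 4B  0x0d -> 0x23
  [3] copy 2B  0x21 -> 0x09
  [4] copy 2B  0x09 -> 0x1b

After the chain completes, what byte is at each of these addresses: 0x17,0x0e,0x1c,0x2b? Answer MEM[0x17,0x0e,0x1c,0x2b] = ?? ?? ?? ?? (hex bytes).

#0 dst[0x26+6] := {0xa2,0xb8,0x9b,0x28,0x9b,0x16}
#1 dst[0x13+7] := {0xb8,0x9b,0x28,0x9b,0x16,0x9c,0xb5}
#2 dst[0x23+4] := {0x4e,0xc7,0x13,0x1b}
#3 dst[0x09+2] := {0x92,0x6f}
#4 dst[0x1b+2] := {0x92,0x6f}
query mem[0x17]=0x16, mem[0x0e]=0xc7, mem[0x1c]=0x6f, mem[0x2b]=0x16

MEM[0x17,0x0e,0x1c,0x2b] = 16 c7 6f 16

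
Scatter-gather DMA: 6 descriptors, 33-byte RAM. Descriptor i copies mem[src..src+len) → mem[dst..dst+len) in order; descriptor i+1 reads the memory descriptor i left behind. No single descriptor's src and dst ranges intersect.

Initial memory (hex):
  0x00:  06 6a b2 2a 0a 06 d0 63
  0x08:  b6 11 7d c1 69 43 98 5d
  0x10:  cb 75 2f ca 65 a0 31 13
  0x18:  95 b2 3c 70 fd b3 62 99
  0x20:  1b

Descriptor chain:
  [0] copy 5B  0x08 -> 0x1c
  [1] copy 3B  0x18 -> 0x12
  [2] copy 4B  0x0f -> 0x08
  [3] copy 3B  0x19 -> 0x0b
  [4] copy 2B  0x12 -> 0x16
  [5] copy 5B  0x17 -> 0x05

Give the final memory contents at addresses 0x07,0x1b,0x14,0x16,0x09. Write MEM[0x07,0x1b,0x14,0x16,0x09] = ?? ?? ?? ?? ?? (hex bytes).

MEM[0x07,0x1b,0x14,0x16,0x09] = b2 70 3c 95 70

  after D0: wrote 5B at 0x1c = b6117dc169
  after D1: wrote 3B at 0x12 = 95b23c
  after D2: wrote 4B at 0x08 = 5dcb7595
  after D3: wrote 3B at 0x0b = b23c70
  after D4: wrote 2B at 0x16 = 95b2
  after D5: wrote 5B at 0x05 = b295b23c70
query mem[0x07]=0xb2, mem[0x1b]=0x70, mem[0x14]=0x3c, mem[0x16]=0x95, mem[0x09]=0x70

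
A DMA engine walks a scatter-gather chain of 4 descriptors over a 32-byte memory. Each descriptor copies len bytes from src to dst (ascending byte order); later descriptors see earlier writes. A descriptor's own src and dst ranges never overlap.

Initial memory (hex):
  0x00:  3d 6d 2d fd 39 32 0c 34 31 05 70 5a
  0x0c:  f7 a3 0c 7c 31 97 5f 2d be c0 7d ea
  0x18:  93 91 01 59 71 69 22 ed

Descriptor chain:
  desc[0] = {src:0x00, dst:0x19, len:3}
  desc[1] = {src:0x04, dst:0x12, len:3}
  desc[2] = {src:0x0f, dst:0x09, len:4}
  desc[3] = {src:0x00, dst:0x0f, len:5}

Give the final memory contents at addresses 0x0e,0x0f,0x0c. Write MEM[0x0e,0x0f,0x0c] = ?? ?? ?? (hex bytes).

MEM[0x0e,0x0f,0x0c] = 0c 3d 39

[0] 0x00->0x19 len=3 : 3d 6d 2d
[1] 0x04->0x12 len=3 : 39 32 0c
[2] 0x0f->0x09 len=4 : 7c 31 97 39
[3] 0x00->0x0f len=5 : 3d 6d 2d fd 39
query mem[0x0e]=0x0c, mem[0x0f]=0x3d, mem[0x0c]=0x39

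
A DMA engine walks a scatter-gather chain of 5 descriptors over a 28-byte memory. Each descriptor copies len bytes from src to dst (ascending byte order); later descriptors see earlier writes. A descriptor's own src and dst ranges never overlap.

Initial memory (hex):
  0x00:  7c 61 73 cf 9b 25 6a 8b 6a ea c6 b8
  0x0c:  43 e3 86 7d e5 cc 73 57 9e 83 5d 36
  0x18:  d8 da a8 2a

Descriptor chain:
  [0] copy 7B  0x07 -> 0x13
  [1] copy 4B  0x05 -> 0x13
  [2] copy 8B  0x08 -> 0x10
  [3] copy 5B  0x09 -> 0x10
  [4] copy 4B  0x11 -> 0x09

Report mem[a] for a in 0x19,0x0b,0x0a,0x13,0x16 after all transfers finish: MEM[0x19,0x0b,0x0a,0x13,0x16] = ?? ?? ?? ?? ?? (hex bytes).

#0 dst[0x13+7] := {0x8b,0x6a,0xea,0xc6,0xb8,0x43,0xe3}
#1 dst[0x13+4] := {0x25,0x6a,0x8b,0x6a}
#2 dst[0x10+8] := {0x6a,0xea,0xc6,0xb8,0x43,0xe3,0x86,0x7d}
#3 dst[0x10+5] := {0xea,0xc6,0xb8,0x43,0xe3}
#4 dst[0x09+4] := {0xc6,0xb8,0x43,0xe3}
query mem[0x19]=0xe3, mem[0x0b]=0x43, mem[0x0a]=0xb8, mem[0x13]=0x43, mem[0x16]=0x86

MEM[0x19,0x0b,0x0a,0x13,0x16] = e3 43 b8 43 86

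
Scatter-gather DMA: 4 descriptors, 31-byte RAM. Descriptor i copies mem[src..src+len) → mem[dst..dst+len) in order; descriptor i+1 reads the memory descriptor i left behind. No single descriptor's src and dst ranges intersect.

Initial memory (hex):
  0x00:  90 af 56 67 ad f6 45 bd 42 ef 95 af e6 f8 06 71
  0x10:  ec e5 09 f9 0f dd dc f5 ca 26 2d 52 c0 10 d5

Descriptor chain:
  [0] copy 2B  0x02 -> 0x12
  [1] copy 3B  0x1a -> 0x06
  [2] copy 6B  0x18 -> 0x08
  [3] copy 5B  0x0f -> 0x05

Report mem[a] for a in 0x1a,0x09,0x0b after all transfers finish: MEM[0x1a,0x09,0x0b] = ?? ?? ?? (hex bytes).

MEM[0x1a,0x09,0x0b] = 2d 67 52

[0] 0x02->0x12 len=2 : 56 67
[1] 0x1a->0x06 len=3 : 2d 52 c0
[2] 0x18->0x08 len=6 : ca 26 2d 52 c0 10
[3] 0x0f->0x05 len=5 : 71 ec e5 56 67
query mem[0x1a]=0x2d, mem[0x09]=0x67, mem[0x0b]=0x52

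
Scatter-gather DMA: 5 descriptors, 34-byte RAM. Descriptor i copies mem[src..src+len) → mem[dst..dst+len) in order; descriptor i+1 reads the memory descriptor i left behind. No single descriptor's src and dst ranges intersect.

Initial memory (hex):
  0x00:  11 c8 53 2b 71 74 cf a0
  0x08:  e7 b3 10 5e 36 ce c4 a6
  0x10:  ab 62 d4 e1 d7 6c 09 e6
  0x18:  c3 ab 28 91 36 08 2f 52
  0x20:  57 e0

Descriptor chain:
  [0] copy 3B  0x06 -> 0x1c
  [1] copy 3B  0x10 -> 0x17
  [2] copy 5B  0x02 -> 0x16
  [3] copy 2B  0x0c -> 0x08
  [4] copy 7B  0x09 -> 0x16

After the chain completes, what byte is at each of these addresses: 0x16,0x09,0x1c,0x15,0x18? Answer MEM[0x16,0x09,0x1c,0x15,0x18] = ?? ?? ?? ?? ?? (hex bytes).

MEM[0x16,0x09,0x1c,0x15,0x18] = ce ce a6 6c 5e

#0 dst[0x1c+3] := {0xcf,0xa0,0xe7}
#1 dst[0x17+3] := {0xab,0x62,0xd4}
#2 dst[0x16+5] := {0x53,0x2b,0x71,0x74,0xcf}
#3 dst[0x08+2] := {0x36,0xce}
#4 dst[0x16+7] := {0xce,0x10,0x5e,0x36,0xce,0xc4,0xa6}
query mem[0x16]=0xce, mem[0x09]=0xce, mem[0x1c]=0xa6, mem[0x15]=0x6c, mem[0x18]=0x5e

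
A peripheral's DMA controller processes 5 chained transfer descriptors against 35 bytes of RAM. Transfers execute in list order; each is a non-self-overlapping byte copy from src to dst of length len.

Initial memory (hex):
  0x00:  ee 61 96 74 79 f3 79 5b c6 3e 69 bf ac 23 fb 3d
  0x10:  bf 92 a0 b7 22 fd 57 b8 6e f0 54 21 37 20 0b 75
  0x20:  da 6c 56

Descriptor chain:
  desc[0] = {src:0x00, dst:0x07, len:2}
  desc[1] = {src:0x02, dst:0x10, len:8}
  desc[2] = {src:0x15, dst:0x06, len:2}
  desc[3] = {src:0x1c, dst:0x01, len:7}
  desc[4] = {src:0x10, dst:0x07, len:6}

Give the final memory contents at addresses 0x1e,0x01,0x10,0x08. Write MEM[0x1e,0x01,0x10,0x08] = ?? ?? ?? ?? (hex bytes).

  after D0: wrote 2B at 0x07 = ee61
  after D1: wrote 8B at 0x10 = 967479f379ee613e
  after D2: wrote 2B at 0x06 = ee61
  after D3: wrote 7B at 0x01 = 37200b75da6c56
  after D4: wrote 6B at 0x07 = 967479f379ee
query mem[0x1e]=0x0b, mem[0x01]=0x37, mem[0x10]=0x96, mem[0x08]=0x74

MEM[0x1e,0x01,0x10,0x08] = 0b 37 96 74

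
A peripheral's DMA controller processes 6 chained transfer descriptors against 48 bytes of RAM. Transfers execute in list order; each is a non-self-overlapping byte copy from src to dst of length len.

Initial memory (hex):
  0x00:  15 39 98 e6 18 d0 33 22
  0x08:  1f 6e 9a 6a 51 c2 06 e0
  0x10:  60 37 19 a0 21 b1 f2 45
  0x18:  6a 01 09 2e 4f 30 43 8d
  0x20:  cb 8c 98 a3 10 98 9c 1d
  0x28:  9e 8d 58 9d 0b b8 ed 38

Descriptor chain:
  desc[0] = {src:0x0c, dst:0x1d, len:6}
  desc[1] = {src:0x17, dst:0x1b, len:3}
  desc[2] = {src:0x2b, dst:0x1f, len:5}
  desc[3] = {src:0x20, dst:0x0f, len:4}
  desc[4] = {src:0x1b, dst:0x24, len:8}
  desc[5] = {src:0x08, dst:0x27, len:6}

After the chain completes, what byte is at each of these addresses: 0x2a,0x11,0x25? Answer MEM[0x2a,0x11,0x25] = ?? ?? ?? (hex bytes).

#0 dst[0x1d+6] := {0x51,0xc2,0x06,0xe0,0x60,0x37}
#1 dst[0x1b+3] := {0x45,0x6a,0x01}
#2 dst[0x1f+5] := {0x9d,0x0b,0xb8,0xed,0x38}
#3 dst[0x0f+4] := {0x0b,0xb8,0xed,0x38}
#4 dst[0x24+8] := {0x45,0x6a,0x01,0xc2,0x9d,0x0b,0xb8,0xed}
#5 dst[0x27+6] := {0x1f,0x6e,0x9a,0x6a,0x51,0xc2}
query mem[0x2a]=0x6a, mem[0x11]=0xed, mem[0x25]=0x6a

MEM[0x2a,0x11,0x25] = 6a ed 6a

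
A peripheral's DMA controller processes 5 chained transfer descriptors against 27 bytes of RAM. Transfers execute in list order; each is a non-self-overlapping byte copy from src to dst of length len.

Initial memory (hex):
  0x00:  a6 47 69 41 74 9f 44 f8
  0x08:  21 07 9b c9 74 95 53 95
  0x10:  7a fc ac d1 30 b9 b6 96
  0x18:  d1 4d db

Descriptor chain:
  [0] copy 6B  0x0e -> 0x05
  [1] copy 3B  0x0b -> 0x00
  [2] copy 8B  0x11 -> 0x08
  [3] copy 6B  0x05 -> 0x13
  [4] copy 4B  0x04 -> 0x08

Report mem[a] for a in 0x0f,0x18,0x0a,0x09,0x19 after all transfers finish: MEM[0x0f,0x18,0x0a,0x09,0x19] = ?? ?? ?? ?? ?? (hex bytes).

#0 dst[0x05+6] := {0x53,0x95,0x7a,0xfc,0xac,0xd1}
#1 dst[0x00+3] := {0xc9,0x74,0x95}
#2 dst[0x08+8] := {0xfc,0xac,0xd1,0x30,0xb9,0xb6,0x96,0xd1}
#3 dst[0x13+6] := {0x53,0x95,0x7a,0xfc,0xac,0xd1}
#4 dst[0x08+4] := {0x74,0x53,0x95,0x7a}
query mem[0x0f]=0xd1, mem[0x18]=0xd1, mem[0x0a]=0x95, mem[0x09]=0x53, mem[0x19]=0x4d

MEM[0x0f,0x18,0x0a,0x09,0x19] = d1 d1 95 53 4d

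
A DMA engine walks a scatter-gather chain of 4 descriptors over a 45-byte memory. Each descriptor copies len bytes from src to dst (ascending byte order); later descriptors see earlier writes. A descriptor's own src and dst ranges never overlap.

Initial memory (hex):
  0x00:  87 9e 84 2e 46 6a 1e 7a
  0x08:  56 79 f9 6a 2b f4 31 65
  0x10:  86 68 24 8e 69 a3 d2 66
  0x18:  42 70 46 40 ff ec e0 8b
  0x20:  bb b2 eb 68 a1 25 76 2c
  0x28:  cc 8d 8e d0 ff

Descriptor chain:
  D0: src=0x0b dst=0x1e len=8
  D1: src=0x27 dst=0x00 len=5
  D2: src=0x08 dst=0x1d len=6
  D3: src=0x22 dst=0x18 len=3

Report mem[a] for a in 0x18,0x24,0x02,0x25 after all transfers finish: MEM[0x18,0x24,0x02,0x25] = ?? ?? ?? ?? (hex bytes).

MEM[0x18,0x24,0x02,0x25] = f4 68 8d 24

  after D0: wrote 8B at 0x1e = 6a2bf43165866824
  after D1: wrote 5B at 0x00 = 2ccc8d8ed0
  after D2: wrote 6B at 0x1d = 5679f96a2bf4
  after D3: wrote 3B at 0x18 = f48668
query mem[0x18]=0xf4, mem[0x24]=0x68, mem[0x02]=0x8d, mem[0x25]=0x24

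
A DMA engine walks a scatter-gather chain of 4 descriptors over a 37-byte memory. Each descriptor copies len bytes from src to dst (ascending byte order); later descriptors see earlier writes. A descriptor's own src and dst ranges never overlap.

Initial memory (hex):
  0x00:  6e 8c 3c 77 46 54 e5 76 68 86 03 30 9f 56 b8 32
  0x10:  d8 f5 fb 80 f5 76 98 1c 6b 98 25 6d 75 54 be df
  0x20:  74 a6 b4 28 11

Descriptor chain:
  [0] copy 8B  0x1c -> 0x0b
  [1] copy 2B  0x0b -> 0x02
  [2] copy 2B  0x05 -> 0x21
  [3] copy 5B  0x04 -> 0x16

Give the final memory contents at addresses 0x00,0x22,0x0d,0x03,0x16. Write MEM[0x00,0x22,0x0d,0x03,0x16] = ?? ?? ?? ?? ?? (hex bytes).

  after D0: wrote 8B at 0x0b = 7554bedf74a6b428
  after D1: wrote 2B at 0x02 = 7554
  after D2: wrote 2B at 0x21 = 54e5
  after D3: wrote 5B at 0x16 = 4654e57668
query mem[0x00]=0x6e, mem[0x22]=0xe5, mem[0x0d]=0xbe, mem[0x03]=0x54, mem[0x16]=0x46

MEM[0x00,0x22,0x0d,0x03,0x16] = 6e e5 be 54 46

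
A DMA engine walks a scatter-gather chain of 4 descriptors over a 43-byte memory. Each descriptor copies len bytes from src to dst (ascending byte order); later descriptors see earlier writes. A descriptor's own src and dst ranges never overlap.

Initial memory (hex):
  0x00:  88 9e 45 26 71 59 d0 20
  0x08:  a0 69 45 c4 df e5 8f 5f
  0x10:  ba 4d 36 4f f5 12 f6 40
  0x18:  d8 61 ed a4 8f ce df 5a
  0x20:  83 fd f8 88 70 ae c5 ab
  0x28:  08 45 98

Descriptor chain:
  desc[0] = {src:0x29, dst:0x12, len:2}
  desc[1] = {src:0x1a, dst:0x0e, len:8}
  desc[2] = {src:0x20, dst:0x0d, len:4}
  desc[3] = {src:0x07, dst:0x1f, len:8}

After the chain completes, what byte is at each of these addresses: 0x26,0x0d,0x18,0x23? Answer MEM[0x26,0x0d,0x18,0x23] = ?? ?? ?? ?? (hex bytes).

MEM[0x26,0x0d,0x18,0x23] = fd 83 d8 c4

[0] 0x29->0x12 len=2 : 45 98
[1] 0x1a->0x0e len=8 : ed a4 8f ce df 5a 83 fd
[2] 0x20->0x0d len=4 : 83 fd f8 88
[3] 0x07->0x1f len=8 : 20 a0 69 45 c4 df 83 fd
query mem[0x26]=0xfd, mem[0x0d]=0x83, mem[0x18]=0xd8, mem[0x23]=0xc4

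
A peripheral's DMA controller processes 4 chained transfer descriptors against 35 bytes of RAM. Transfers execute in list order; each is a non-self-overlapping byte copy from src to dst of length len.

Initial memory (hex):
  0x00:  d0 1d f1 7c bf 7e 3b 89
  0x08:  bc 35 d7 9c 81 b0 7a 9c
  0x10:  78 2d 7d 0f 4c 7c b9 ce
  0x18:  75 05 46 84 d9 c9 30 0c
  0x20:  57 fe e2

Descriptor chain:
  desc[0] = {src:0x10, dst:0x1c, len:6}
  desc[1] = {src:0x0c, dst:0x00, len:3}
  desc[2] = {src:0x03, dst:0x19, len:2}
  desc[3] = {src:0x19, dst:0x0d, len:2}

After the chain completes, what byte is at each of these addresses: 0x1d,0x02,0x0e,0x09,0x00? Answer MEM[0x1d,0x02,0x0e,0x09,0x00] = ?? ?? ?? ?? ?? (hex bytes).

MEM[0x1d,0x02,0x0e,0x09,0x00] = 2d 7a bf 35 81

  after D0: wrote 6B at 0x1c = 782d7d0f4c7c
  after D1: wrote 3B at 0x00 = 81b07a
  after D2: wrote 2B at 0x19 = 7cbf
  after D3: wrote 2B at 0x0d = 7cbf
query mem[0x1d]=0x2d, mem[0x02]=0x7a, mem[0x0e]=0xbf, mem[0x09]=0x35, mem[0x00]=0x81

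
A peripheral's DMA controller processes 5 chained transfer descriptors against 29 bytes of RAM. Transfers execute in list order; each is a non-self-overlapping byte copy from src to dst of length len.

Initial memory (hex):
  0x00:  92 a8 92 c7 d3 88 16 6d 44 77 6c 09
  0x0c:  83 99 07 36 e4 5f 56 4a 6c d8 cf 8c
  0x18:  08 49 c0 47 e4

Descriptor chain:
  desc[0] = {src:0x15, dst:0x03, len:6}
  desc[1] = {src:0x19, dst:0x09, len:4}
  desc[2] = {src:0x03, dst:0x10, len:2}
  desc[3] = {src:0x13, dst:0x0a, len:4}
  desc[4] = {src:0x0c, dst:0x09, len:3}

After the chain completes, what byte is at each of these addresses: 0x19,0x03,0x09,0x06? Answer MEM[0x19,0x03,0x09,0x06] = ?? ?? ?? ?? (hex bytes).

D0: mem[0x03..0x08] <- [d8 cf 8c 08 49 c0]
D1: mem[0x09..0x0c] <- [49 c0 47 e4]
D2: mem[0x10..0x11] <- [d8 cf]
D3: mem[0x0a..0x0d] <- [4a 6c d8 cf]
D4: mem[0x09..0x0b] <- [d8 cf 07]
query mem[0x19]=0x49, mem[0x03]=0xd8, mem[0x09]=0xd8, mem[0x06]=0x08

MEM[0x19,0x03,0x09,0x06] = 49 d8 d8 08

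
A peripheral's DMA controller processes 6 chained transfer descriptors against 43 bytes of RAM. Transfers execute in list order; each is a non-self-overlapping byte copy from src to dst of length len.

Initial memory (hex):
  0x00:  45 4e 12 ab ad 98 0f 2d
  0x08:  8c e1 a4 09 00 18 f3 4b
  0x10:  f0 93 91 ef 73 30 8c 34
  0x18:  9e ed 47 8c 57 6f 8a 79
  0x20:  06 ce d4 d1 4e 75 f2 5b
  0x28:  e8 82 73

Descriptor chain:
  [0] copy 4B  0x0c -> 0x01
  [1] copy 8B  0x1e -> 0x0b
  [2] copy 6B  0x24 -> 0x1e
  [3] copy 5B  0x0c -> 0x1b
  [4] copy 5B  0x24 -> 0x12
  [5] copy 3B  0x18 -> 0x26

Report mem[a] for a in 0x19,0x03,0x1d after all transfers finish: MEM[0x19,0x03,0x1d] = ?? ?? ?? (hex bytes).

D0: mem[0x01..0x04] <- [00 18 f3 4b]
D1: mem[0x0b..0x12] <- [8a 79 06 ce d4 d1 4e 75]
D2: mem[0x1e..0x23] <- [4e 75 f2 5b e8 82]
D3: mem[0x1b..0x1f] <- [79 06 ce d4 d1]
D4: mem[0x12..0x16] <- [4e 75 f2 5b e8]
D5: mem[0x26..0x28] <- [9e ed 47]
query mem[0x19]=0xed, mem[0x03]=0xf3, mem[0x1d]=0xce

MEM[0x19,0x03,0x1d] = ed f3 ce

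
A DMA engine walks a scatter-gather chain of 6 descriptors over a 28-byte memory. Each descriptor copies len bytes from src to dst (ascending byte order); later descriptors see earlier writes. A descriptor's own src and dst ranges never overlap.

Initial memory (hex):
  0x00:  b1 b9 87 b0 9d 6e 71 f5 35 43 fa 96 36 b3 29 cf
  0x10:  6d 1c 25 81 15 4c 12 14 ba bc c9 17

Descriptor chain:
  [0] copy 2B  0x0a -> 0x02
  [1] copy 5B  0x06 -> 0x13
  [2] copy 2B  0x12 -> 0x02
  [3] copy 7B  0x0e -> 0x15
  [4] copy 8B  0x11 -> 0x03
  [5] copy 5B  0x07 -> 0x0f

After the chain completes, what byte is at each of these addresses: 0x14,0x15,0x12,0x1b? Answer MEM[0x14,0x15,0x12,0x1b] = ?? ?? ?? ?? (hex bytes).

MEM[0x14,0x15,0x12,0x1b] = f5 29 1c f5

#0 dst[0x02+2] := {0xfa,0x96}
#1 dst[0x13+5] := {0x71,0xf5,0x35,0x43,0xfa}
#2 dst[0x02+2] := {0x25,0x71}
#3 dst[0x15+7] := {0x29,0xcf,0x6d,0x1c,0x25,0x71,0xf5}
#4 dst[0x03+8] := {0x1c,0x25,0x71,0xf5,0x29,0xcf,0x6d,0x1c}
#5 dst[0x0f+5] := {0x29,0xcf,0x6d,0x1c,0x96}
query mem[0x14]=0xf5, mem[0x15]=0x29, mem[0x12]=0x1c, mem[0x1b]=0xf5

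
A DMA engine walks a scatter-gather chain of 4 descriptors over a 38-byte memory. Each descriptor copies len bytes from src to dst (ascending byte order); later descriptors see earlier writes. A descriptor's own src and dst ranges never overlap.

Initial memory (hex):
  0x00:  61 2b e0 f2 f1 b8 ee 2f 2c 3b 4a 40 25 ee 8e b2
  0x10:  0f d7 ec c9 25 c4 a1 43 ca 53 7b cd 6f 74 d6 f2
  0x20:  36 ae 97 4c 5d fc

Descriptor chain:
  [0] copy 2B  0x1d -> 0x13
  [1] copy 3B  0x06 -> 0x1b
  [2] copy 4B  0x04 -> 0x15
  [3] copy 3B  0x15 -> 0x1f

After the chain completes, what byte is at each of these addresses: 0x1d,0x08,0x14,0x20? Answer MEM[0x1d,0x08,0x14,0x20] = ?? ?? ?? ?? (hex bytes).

MEM[0x1d,0x08,0x14,0x20] = 2c 2c d6 b8

#0 dst[0x13+2] := {0x74,0xd6}
#1 dst[0x1b+3] := {0xee,0x2f,0x2c}
#2 dst[0x15+4] := {0xf1,0xb8,0xee,0x2f}
#3 dst[0x1f+3] := {0xf1,0xb8,0xee}
query mem[0x1d]=0x2c, mem[0x08]=0x2c, mem[0x14]=0xd6, mem[0x20]=0xb8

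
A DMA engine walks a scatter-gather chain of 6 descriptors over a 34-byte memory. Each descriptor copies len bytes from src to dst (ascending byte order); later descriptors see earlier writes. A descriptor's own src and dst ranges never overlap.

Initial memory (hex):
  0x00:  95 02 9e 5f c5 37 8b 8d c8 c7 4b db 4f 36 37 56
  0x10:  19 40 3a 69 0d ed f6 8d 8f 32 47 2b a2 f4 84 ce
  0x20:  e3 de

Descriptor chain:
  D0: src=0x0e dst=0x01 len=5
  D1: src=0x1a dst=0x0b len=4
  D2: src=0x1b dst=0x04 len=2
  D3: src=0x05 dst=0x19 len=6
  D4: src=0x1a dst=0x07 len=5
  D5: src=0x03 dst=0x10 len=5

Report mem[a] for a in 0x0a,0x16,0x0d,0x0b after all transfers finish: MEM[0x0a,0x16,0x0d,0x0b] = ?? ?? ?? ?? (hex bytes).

MEM[0x0a,0x16,0x0d,0x0b] = c7 f6 a2 4b

D0: mem[0x01..0x05] <- [37 56 19 40 3a]
D1: mem[0x0b..0x0e] <- [47 2b a2 f4]
D2: mem[0x04..0x05] <- [2b a2]
D3: mem[0x19..0x1e] <- [a2 8b 8d c8 c7 4b]
D4: mem[0x07..0x0b] <- [8b 8d c8 c7 4b]
D5: mem[0x10..0x14] <- [19 2b a2 8b 8b]
query mem[0x0a]=0xc7, mem[0x16]=0xf6, mem[0x0d]=0xa2, mem[0x0b]=0x4b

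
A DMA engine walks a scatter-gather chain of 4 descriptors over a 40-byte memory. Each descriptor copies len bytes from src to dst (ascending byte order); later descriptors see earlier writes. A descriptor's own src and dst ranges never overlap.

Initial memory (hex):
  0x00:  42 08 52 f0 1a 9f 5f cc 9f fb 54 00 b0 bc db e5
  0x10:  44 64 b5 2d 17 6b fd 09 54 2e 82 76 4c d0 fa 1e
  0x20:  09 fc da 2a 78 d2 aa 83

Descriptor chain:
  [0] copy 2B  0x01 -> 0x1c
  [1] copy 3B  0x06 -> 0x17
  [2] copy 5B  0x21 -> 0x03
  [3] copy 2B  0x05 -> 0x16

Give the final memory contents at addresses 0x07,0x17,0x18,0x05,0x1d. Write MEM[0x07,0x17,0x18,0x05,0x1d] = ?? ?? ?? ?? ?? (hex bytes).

  after D0: wrote 2B at 0x1c = 0852
  after D1: wrote 3B at 0x17 = 5fcc9f
  after D2: wrote 5B at 0x03 = fcda2a78d2
  after D3: wrote 2B at 0x16 = 2a78
query mem[0x07]=0xd2, mem[0x17]=0x78, mem[0x18]=0xcc, mem[0x05]=0x2a, mem[0x1d]=0x52

MEM[0x07,0x17,0x18,0x05,0x1d] = d2 78 cc 2a 52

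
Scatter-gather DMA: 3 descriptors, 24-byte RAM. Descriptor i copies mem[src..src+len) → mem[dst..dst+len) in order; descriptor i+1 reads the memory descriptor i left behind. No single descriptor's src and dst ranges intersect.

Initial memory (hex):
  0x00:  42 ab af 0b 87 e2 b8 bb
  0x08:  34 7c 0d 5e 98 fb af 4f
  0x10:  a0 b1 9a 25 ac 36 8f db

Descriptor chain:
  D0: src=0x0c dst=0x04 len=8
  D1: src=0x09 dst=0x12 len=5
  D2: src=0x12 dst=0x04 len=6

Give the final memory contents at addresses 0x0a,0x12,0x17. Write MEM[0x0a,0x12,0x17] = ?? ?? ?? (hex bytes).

D0: mem[0x04..0x0b] <- [98 fb af 4f a0 b1 9a 25]
D1: mem[0x12..0x16] <- [b1 9a 25 98 fb]
D2: mem[0x04..0x09] <- [b1 9a 25 98 fb db]
query mem[0x0a]=0x9a, mem[0x12]=0xb1, mem[0x17]=0xdb

MEM[0x0a,0x12,0x17] = 9a b1 db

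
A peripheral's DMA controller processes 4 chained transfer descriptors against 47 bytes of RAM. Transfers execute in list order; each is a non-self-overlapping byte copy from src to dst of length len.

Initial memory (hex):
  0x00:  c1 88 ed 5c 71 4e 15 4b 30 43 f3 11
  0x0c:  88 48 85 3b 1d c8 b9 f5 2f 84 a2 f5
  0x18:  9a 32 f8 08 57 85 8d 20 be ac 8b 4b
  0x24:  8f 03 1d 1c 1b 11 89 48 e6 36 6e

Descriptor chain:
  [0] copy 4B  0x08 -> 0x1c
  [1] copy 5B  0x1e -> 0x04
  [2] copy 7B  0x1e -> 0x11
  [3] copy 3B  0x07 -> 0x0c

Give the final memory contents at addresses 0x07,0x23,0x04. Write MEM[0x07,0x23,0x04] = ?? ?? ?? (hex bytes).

MEM[0x07,0x23,0x04] = ac 4b f3

D0: mem[0x1c..0x1f] <- [30 43 f3 11]
D1: mem[0x04..0x08] <- [f3 11 be ac 8b]
D2: mem[0x11..0x17] <- [f3 11 be ac 8b 4b 8f]
D3: mem[0x0c..0x0e] <- [ac 8b 43]
query mem[0x07]=0xac, mem[0x23]=0x4b, mem[0x04]=0xf3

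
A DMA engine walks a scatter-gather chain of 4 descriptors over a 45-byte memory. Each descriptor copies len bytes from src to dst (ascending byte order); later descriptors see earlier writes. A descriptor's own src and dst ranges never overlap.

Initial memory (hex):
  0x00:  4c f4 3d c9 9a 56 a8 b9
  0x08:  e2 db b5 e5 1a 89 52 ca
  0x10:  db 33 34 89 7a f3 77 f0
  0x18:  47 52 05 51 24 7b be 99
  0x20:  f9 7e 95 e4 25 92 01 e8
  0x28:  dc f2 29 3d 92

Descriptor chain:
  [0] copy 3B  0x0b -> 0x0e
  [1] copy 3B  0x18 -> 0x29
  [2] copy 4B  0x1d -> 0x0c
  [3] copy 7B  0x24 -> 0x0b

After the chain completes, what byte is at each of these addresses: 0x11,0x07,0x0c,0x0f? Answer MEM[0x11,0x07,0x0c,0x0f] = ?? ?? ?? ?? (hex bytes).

  after D0: wrote 3B at 0x0e = e51a89
  after D1: wrote 3B at 0x29 = 475205
  after D2: wrote 4B at 0x0c = 7bbe99f9
  after D3: wrote 7B at 0x0b = 259201e8dc4752
query mem[0x11]=0x52, mem[0x07]=0xb9, mem[0x0c]=0x92, mem[0x0f]=0xdc

MEM[0x11,0x07,0x0c,0x0f] = 52 b9 92 dc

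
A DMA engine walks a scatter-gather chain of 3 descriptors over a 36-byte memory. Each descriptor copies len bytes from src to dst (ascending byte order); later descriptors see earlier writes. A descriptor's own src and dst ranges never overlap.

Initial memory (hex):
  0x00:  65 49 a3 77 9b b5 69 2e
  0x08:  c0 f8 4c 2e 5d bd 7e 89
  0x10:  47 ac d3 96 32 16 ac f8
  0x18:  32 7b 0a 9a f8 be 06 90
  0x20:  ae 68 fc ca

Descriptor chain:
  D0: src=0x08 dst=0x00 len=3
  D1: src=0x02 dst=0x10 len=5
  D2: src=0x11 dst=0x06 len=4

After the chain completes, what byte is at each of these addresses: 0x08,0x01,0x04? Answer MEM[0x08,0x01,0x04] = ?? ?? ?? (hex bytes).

MEM[0x08,0x01,0x04] = b5 f8 9b

D0: mem[0x00..0x02] <- [c0 f8 4c]
D1: mem[0x10..0x14] <- [4c 77 9b b5 69]
D2: mem[0x06..0x09] <- [77 9b b5 69]
query mem[0x08]=0xb5, mem[0x01]=0xf8, mem[0x04]=0x9b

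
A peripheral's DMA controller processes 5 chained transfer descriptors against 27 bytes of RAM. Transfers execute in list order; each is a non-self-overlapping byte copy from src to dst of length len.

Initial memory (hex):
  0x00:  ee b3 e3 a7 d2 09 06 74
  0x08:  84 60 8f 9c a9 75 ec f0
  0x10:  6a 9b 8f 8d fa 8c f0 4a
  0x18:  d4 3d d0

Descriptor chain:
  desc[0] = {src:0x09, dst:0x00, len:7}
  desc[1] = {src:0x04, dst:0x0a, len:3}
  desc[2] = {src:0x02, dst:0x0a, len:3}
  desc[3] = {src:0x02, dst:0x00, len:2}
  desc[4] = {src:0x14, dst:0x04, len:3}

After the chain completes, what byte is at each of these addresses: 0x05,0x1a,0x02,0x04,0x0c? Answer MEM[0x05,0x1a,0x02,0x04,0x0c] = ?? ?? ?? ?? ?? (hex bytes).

#0 dst[0x00+7] := {0x60,0x8f,0x9c,0xa9,0x75,0xec,0xf0}
#1 dst[0x0a+3] := {0x75,0xec,0xf0}
#2 dst[0x0a+3] := {0x9c,0xa9,0x75}
#3 dst[0x00+2] := {0x9c,0xa9}
#4 dst[0x04+3] := {0xfa,0x8c,0xf0}
query mem[0x05]=0x8c, mem[0x1a]=0xd0, mem[0x02]=0x9c, mem[0x04]=0xfa, mem[0x0c]=0x75

MEM[0x05,0x1a,0x02,0x04,0x0c] = 8c d0 9c fa 75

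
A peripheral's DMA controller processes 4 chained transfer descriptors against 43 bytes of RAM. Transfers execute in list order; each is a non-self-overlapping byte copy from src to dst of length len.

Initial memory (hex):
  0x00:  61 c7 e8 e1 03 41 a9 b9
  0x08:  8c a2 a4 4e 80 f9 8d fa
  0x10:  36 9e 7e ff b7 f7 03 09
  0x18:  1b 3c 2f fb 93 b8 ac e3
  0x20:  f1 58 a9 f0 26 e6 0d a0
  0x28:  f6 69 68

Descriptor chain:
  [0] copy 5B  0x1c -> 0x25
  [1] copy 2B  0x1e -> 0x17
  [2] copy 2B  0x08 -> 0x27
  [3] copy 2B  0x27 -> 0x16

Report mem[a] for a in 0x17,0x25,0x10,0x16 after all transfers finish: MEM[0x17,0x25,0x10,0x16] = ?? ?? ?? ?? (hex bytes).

MEM[0x17,0x25,0x10,0x16] = a2 93 36 8c

#0 dst[0x25+5] := {0x93,0xb8,0xac,0xe3,0xf1}
#1 dst[0x17+2] := {0xac,0xe3}
#2 dst[0x27+2] := {0x8c,0xa2}
#3 dst[0x16+2] := {0x8c,0xa2}
query mem[0x17]=0xa2, mem[0x25]=0x93, mem[0x10]=0x36, mem[0x16]=0x8c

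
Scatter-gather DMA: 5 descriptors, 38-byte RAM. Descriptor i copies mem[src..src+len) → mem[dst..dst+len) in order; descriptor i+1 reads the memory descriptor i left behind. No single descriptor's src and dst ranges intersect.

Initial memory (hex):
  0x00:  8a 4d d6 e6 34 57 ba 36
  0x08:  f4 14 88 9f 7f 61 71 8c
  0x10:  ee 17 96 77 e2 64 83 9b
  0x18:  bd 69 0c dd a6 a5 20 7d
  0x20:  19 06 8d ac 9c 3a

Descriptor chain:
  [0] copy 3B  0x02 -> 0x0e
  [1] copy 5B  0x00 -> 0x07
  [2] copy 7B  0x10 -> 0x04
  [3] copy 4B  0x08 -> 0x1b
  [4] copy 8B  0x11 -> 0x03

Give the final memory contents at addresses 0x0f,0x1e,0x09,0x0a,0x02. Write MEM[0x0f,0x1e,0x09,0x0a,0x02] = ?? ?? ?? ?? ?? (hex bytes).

MEM[0x0f,0x1e,0x09,0x0a,0x02] = e6 34 9b bd d6

[0] 0x02->0x0e len=3 : d6 e6 34
[1] 0x00->0x07 len=5 : 8a 4d d6 e6 34
[2] 0x10->0x04 len=7 : 34 17 96 77 e2 64 83
[3] 0x08->0x1b len=4 : e2 64 83 34
[4] 0x11->0x03 len=8 : 17 96 77 e2 64 83 9b bd
query mem[0x0f]=0xe6, mem[0x1e]=0x34, mem[0x09]=0x9b, mem[0x0a]=0xbd, mem[0x02]=0xd6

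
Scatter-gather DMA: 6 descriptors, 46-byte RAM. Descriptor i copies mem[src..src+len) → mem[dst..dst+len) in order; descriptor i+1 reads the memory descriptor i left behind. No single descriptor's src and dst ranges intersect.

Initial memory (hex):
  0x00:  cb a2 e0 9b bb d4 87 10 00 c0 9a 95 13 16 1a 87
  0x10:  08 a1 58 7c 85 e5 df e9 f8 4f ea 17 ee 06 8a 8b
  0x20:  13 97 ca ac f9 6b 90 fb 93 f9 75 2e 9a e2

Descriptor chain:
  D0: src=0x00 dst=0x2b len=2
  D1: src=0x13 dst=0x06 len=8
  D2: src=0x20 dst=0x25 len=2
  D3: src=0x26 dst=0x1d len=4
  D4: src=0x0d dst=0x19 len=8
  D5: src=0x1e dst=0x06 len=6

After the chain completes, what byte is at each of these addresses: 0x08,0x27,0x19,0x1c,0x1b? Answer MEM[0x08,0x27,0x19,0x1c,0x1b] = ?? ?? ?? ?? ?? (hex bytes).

MEM[0x08,0x27,0x19,0x1c,0x1b] = 85 fb ea 08 87

D0: mem[0x2b..0x2c] <- [cb a2]
D1: mem[0x06..0x0d] <- [7c 85 e5 df e9 f8 4f ea]
D2: mem[0x25..0x26] <- [13 97]
D3: mem[0x1d..0x20] <- [97 fb 93 f9]
D4: mem[0x19..0x20] <- [ea 1a 87 08 a1 58 7c 85]
D5: mem[0x06..0x0b] <- [58 7c 85 97 ca ac]
query mem[0x08]=0x85, mem[0x27]=0xfb, mem[0x19]=0xea, mem[0x1c]=0x08, mem[0x1b]=0x87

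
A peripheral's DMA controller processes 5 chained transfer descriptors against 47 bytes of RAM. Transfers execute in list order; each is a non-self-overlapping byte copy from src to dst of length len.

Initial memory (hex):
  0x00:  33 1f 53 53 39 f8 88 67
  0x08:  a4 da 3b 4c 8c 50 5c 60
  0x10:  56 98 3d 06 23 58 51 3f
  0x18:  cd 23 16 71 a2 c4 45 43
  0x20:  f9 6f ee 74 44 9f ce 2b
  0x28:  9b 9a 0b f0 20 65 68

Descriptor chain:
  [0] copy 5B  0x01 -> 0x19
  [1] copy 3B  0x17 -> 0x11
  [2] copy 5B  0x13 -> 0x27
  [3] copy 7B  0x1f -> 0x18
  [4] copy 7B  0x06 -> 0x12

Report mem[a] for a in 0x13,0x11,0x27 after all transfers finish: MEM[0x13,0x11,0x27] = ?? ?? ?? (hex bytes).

MEM[0x13,0x11,0x27] = 67 3f 1f

#0 dst[0x19+5] := {0x1f,0x53,0x53,0x39,0xf8}
#1 dst[0x11+3] := {0x3f,0xcd,0x1f}
#2 dst[0x27+5] := {0x1f,0x23,0x58,0x51,0x3f}
#3 dst[0x18+7] := {0x43,0xf9,0x6f,0xee,0x74,0x44,0x9f}
#4 dst[0x12+7] := {0x88,0x67,0xa4,0xda,0x3b,0x4c,0x8c}
query mem[0x13]=0x67, mem[0x11]=0x3f, mem[0x27]=0x1f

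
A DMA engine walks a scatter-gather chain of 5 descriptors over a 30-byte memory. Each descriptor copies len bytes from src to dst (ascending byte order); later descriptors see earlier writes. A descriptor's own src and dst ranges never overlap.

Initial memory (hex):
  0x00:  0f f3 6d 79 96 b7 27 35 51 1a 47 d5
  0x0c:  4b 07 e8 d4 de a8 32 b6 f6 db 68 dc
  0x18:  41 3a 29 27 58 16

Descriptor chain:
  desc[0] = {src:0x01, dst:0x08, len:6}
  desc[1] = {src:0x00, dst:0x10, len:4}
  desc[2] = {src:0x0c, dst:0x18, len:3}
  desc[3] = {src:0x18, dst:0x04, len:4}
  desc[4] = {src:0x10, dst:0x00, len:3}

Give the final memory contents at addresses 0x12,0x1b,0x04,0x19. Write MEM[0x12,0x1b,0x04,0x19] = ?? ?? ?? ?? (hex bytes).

MEM[0x12,0x1b,0x04,0x19] = 6d 27 b7 27

D0: mem[0x08..0x0d] <- [f3 6d 79 96 b7 27]
D1: mem[0x10..0x13] <- [0f f3 6d 79]
D2: mem[0x18..0x1a] <- [b7 27 e8]
D3: mem[0x04..0x07] <- [b7 27 e8 27]
D4: mem[0x00..0x02] <- [0f f3 6d]
query mem[0x12]=0x6d, mem[0x1b]=0x27, mem[0x04]=0xb7, mem[0x19]=0x27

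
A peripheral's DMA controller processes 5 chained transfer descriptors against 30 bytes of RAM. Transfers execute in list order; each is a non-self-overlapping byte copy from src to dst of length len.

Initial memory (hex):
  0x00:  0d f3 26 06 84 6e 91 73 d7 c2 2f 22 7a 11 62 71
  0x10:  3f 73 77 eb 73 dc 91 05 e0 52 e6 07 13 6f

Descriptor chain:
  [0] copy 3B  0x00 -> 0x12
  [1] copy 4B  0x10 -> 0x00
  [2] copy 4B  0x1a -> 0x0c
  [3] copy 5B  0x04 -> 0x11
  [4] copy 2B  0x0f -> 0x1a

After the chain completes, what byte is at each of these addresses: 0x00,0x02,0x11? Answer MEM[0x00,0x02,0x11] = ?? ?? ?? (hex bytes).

  after D0: wrote 3B at 0x12 = 0df326
  after D1: wrote 4B at 0x00 = 3f730df3
  after D2: wrote 4B at 0x0c = e607136f
  after D3: wrote 5B at 0x11 = 846e9173d7
  after D4: wrote 2B at 0x1a = 6f3f
query mem[0x00]=0x3f, mem[0x02]=0x0d, mem[0x11]=0x84

MEM[0x00,0x02,0x11] = 3f 0d 84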